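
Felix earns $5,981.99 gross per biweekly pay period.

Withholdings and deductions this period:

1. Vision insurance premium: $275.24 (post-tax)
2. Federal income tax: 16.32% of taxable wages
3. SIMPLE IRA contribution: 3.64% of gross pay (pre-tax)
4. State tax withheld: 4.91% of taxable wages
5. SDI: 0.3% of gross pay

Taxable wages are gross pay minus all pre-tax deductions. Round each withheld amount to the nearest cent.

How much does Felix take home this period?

SIMPLE IRA contribution: $5,981.99 × 0.0364 = $217.74
Taxable wages = $5,981.99 − $217.74 = $5,764.25
State tax withheld: $5,764.25 × 0.0491 = $283.02
Federal income tax: $5,764.25 × 0.1632 = $940.73
SDI: $5,981.99 × 0.003 = $17.95
Vision insurance premium: $275.24
Total deductions = $217.74 + $283.02 + $940.73 + $17.95 + $275.24 = $1,734.68
Net pay = $5,981.99 − $1,734.68 = $4,247.31

$4,247.31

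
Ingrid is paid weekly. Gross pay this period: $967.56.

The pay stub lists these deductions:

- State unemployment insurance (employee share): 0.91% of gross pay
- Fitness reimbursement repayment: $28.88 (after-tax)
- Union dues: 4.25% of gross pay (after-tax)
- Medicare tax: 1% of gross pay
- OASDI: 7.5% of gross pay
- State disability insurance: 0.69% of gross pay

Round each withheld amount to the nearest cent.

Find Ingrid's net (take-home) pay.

State unemployment insurance (employee share): $967.56 × 0.0091 = $8.80
State disability insurance: $967.56 × 0.0069 = $6.68
OASDI: $967.56 × 0.075 = $72.57
Medicare tax: $967.56 × 0.01 = $9.68
Union dues: $967.56 × 0.0425 = $41.12
Fitness reimbursement repayment: $28.88
Total deductions = $8.80 + $6.68 + $72.57 + $9.68 + $41.12 + $28.88 = $167.73
Net pay = $967.56 − $167.73 = $799.83

$799.83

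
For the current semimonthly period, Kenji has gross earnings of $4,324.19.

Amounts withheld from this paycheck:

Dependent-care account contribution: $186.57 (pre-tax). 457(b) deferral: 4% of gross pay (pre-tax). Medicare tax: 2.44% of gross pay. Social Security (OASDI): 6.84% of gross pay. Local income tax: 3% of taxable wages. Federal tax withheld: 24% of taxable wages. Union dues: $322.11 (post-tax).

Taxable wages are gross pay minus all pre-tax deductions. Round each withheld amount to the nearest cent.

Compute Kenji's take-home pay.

457(b) deferral: $4,324.19 × 0.04 = $172.97
Dependent-care account contribution: $186.57
Pre-tax total = $172.97 + $186.57 = $359.54
Taxable wages = $4,324.19 − $359.54 = $3,964.65
Federal tax withheld: $3,964.65 × 0.24 = $951.52
Local income tax: $3,964.65 × 0.03 = $118.94
Medicare tax: $4,324.19 × 0.0244 = $105.51
Social Security (OASDI): $4,324.19 × 0.0684 = $295.77
Union dues: $322.11
Total deductions = $172.97 + $186.57 + $951.52 + $118.94 + $105.51 + $295.77 + $322.11 = $2,153.39
Net pay = $4,324.19 − $2,153.39 = $2,170.80

$2,170.80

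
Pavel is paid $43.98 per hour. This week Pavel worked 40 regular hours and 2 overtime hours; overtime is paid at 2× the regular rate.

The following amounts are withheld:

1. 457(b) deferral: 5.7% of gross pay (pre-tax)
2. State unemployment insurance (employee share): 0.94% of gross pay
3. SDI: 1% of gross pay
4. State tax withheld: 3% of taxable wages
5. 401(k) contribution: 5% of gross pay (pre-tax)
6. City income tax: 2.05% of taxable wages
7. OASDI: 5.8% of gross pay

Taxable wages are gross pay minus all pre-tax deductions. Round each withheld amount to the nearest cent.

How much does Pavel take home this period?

Regular pay: 40 × $43.98 = $1,759.20
Overtime pay: 2 × $43.98 × 2 = $175.92
Gross pay = $1,759.20 + $175.92 = $1,935.12
401(k) contribution: $1,935.12 × 0.05 = $96.76
457(b) deferral: $1,935.12 × 0.057 = $110.30
Pre-tax total = $96.76 + $110.30 = $207.06
Taxable wages = $1,935.12 − $207.06 = $1,728.06
State tax withheld: $1,728.06 × 0.03 = $51.84
City income tax: $1,728.06 × 0.0205 = $35.43
SDI: $1,935.12 × 0.01 = $19.35
State unemployment insurance (employee share): $1,935.12 × 0.0094 = $18.19
OASDI: $1,935.12 × 0.058 = $112.24
Total deductions = $96.76 + $110.30 + $51.84 + $35.43 + $19.35 + $18.19 + $112.24 = $444.11
Net pay = $1,935.12 − $444.11 = $1,491.01

$1,491.01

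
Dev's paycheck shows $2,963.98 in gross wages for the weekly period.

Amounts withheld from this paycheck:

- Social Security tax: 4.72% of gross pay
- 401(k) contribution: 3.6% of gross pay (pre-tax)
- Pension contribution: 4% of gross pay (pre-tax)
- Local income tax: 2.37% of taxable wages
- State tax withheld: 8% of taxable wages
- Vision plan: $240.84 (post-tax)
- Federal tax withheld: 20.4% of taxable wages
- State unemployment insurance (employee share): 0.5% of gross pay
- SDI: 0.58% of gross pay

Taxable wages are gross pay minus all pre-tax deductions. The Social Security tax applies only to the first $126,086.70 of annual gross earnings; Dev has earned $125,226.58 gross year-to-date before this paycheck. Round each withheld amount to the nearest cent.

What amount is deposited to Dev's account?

Pension contribution: $2,963.98 × 0.04 = $118.56
401(k) contribution: $2,963.98 × 0.036 = $106.70
Pre-tax total = $118.56 + $106.70 = $225.26
Taxable wages = $2,963.98 − $225.26 = $2,738.72
State tax withheld: $2,738.72 × 0.08 = $219.10
Local income tax: $2,738.72 × 0.0237 = $64.91
Federal tax withheld: $2,738.72 × 0.204 = $558.70
Social Security tax: only $126,086.70 − $125,226.58 = $860.12 of this check is subject → $860.12 × 0.0472 = $40.60
State unemployment insurance (employee share): $2,963.98 × 0.005 = $14.82
SDI: $2,963.98 × 0.0058 = $17.19
Vision plan: $240.84
Total deductions = $118.56 + $106.70 + $219.10 + $64.91 + $558.70 + $40.60 + $14.82 + $17.19 + $240.84 = $1,381.42
Net pay = $2,963.98 − $1,381.42 = $1,582.56

$1,582.56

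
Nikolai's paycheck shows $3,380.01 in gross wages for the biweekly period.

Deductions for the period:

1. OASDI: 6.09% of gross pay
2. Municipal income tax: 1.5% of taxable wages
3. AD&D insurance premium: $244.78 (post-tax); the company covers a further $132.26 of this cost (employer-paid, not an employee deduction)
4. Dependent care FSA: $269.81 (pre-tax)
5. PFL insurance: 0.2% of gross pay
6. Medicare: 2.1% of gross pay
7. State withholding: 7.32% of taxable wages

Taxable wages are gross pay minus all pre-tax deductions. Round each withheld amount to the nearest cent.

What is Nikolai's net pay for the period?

Dependent care FSA: $269.81
Taxable wages = $3,380.01 − $269.81 = $3,110.20
State withholding: $3,110.20 × 0.0732 = $227.67
Municipal income tax: $3,110.20 × 0.015 = $46.65
Medicare: $3,380.01 × 0.021 = $70.98
PFL insurance: $3,380.01 × 0.002 = $6.76
OASDI: $3,380.01 × 0.0609 = $205.84
AD&D insurance premium: $244.78
(Employer's $132.26 toward AD&D insurance premium is not withheld from the employee.)
Total deductions = $269.81 + $227.67 + $46.65 + $70.98 + $6.76 + $205.84 + $244.78 = $1,072.49
Net pay = $3,380.01 − $1,072.49 = $2,307.52

$2,307.52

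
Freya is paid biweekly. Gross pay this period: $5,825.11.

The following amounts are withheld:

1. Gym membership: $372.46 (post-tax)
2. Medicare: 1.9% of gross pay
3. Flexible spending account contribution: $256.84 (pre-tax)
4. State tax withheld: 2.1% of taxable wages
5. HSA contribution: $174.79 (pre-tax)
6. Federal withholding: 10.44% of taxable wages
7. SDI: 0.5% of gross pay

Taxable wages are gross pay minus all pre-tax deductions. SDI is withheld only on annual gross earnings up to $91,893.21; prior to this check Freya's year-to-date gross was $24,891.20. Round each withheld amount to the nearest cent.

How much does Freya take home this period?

HSA contribution: $174.79
Flexible spending account contribution: $256.84
Pre-tax total = $174.79 + $256.84 = $431.63
Taxable wages = $5,825.11 − $431.63 = $5,393.48
State tax withheld: $5,393.48 × 0.021 = $113.26
Federal withholding: $5,393.48 × 0.1044 = $563.08
Medicare: $5,825.11 × 0.019 = $110.68
SDI: cap not yet reached, full $5,825.11 is subject → $5,825.11 × 0.005 = $29.13
Gym membership: $372.46
Total deductions = $174.79 + $256.84 + $113.26 + $563.08 + $110.68 + $29.13 + $372.46 = $1,620.24
Net pay = $5,825.11 − $1,620.24 = $4,204.87

$4,204.87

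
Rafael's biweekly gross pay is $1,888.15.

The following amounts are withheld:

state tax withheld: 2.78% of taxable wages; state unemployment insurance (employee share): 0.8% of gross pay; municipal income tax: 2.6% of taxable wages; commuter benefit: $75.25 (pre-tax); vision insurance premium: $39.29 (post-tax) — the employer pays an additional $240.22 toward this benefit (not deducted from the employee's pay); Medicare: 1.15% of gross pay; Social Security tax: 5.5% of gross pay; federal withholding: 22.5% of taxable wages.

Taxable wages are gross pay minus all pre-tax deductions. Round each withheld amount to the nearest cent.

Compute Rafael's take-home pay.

Commuter benefit: $75.25
Taxable wages = $1,888.15 − $75.25 = $1,812.90
Municipal income tax: $1,812.90 × 0.026 = $47.14
Federal withholding: $1,812.90 × 0.225 = $407.90
State tax withheld: $1,812.90 × 0.0278 = $50.40
State unemployment insurance (employee share): $1,888.15 × 0.008 = $15.11
Medicare: $1,888.15 × 0.0115 = $21.71
Social Security tax: $1,888.15 × 0.055 = $103.85
Vision insurance premium: $39.29
(Employer's $240.22 toward vision insurance premium is not withheld from the employee.)
Total deductions = $75.25 + $47.14 + $407.90 + $50.40 + $15.11 + $21.71 + $103.85 + $39.29 = $760.65
Net pay = $1,888.15 − $760.65 = $1,127.50

$1,127.50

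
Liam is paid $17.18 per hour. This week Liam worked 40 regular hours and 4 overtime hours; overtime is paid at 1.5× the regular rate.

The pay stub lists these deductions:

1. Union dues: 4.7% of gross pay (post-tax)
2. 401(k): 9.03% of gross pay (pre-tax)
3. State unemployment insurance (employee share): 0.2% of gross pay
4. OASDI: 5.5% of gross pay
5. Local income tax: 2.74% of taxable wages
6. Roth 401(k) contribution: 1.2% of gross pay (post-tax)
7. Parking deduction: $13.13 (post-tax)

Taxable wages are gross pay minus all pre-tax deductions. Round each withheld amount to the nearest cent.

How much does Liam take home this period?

Regular pay: 40 × $17.18 = $687.20
Overtime pay: 4 × $17.18 × 1.5 = $103.08
Gross pay = $687.20 + $103.08 = $790.28
401(k): $790.28 × 0.0903 = $71.36
Taxable wages = $790.28 − $71.36 = $718.92
Local income tax: $718.92 × 0.0274 = $19.70
OASDI: $790.28 × 0.055 = $43.47
State unemployment insurance (employee share): $790.28 × 0.002 = $1.58
Union dues: $790.28 × 0.047 = $37.14
Roth 401(k) contribution: $790.28 × 0.012 = $9.48
Parking deduction: $13.13
Total deductions = $71.36 + $19.70 + $43.47 + $1.58 + $37.14 + $9.48 + $13.13 = $195.86
Net pay = $790.28 − $195.86 = $594.42

$594.42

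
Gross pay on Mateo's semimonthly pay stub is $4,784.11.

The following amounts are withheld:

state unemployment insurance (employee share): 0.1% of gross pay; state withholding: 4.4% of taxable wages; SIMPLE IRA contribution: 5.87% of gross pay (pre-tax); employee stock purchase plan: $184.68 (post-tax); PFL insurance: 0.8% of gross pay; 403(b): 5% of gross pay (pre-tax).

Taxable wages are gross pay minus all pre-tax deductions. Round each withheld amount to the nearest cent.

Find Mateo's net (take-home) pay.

$3,848.72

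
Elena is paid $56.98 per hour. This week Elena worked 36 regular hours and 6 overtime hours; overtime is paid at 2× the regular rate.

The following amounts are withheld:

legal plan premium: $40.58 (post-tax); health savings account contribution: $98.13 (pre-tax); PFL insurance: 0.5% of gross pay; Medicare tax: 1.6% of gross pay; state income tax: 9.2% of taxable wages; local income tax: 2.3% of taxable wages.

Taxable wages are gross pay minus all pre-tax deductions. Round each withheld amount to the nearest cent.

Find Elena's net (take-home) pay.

Regular pay: 36 × $56.98 = $2,051.28
Overtime pay: 6 × $56.98 × 2 = $683.76
Gross pay = $2,051.28 + $683.76 = $2,735.04
Health savings account contribution: $98.13
Taxable wages = $2,735.04 − $98.13 = $2,636.91
State income tax: $2,636.91 × 0.092 = $242.60
Local income tax: $2,636.91 × 0.023 = $60.65
Medicare tax: $2,735.04 × 0.016 = $43.76
PFL insurance: $2,735.04 × 0.005 = $13.68
Legal plan premium: $40.58
Total deductions = $98.13 + $242.60 + $60.65 + $43.76 + $13.68 + $40.58 = $499.40
Net pay = $2,735.04 − $499.40 = $2,235.64

$2,235.64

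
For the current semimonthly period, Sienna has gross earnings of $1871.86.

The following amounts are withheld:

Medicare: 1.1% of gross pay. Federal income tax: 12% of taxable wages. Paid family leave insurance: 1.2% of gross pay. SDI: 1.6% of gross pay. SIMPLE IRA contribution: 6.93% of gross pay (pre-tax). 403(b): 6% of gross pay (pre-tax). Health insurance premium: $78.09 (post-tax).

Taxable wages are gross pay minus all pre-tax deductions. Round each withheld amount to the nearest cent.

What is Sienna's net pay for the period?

$1283.16

SIMPLE IRA contribution: $1871.86 × 0.0693 = $129.72
403(b): $1871.86 × 0.06 = $112.31
Pre-tax total = $129.72 + $112.31 = $242.03
Taxable wages = $1871.86 − $242.03 = $1629.83
Federal income tax: $1629.83 × 0.12 = $195.58
SDI: $1871.86 × 0.016 = $29.95
Medicare: $1871.86 × 0.011 = $20.59
Paid family leave insurance: $1871.86 × 0.012 = $22.46
Health insurance premium: $78.09
Total deductions = $129.72 + $112.31 + $195.58 + $29.95 + $20.59 + $22.46 + $78.09 = $588.70
Net pay = $1871.86 − $588.70 = $1283.16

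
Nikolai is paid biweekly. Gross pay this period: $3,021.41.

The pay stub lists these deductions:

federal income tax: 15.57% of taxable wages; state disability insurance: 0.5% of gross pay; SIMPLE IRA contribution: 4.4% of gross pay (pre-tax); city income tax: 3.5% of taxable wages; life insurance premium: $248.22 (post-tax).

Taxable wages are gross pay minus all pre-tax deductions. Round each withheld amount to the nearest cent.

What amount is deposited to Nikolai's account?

SIMPLE IRA contribution: $3,021.41 × 0.044 = $132.94
Taxable wages = $3,021.41 − $132.94 = $2,888.47
City income tax: $2,888.47 × 0.035 = $101.10
Federal income tax: $2,888.47 × 0.1557 = $449.73
State disability insurance: $3,021.41 × 0.005 = $15.11
Life insurance premium: $248.22
Total deductions = $132.94 + $101.10 + $449.73 + $15.11 + $248.22 = $947.10
Net pay = $3,021.41 − $947.10 = $2,074.31

$2,074.31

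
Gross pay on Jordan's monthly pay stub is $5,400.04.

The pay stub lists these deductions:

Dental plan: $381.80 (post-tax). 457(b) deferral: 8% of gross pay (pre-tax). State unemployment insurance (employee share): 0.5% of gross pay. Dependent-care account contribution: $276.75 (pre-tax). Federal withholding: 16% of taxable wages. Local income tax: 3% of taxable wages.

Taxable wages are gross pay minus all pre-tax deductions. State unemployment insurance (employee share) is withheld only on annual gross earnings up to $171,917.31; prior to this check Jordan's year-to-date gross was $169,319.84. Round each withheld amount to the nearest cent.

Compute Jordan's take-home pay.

Dependent-care account contribution: $276.75
457(b) deferral: $5,400.04 × 0.08 = $432.00
Pre-tax total = $276.75 + $432.00 = $708.75
Taxable wages = $5,400.04 − $708.75 = $4,691.29
Federal withholding: $4,691.29 × 0.16 = $750.61
Local income tax: $4,691.29 × 0.03 = $140.74
State unemployment insurance (employee share): only $171,917.31 − $169,319.84 = $2,597.47 of this check is subject → $2,597.47 × 0.005 = $12.99
Dental plan: $381.80
Total deductions = $276.75 + $432.00 + $750.61 + $140.74 + $12.99 + $381.80 = $1,994.89
Net pay = $5,400.04 − $1,994.89 = $3,405.15

$3,405.15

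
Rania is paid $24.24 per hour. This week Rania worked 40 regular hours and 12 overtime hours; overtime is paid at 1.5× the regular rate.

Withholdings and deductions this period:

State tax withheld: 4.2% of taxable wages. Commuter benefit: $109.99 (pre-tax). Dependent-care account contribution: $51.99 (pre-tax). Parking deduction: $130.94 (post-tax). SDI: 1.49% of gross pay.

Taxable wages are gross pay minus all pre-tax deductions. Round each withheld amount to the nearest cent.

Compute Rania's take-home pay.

Regular pay: 40 × $24.24 = $969.60
Overtime pay: 12 × $24.24 × 1.5 = $436.32
Gross pay = $969.60 + $436.32 = $1,405.92
Dependent-care account contribution: $51.99
Commuter benefit: $109.99
Pre-tax total = $51.99 + $109.99 = $161.98
Taxable wages = $1,405.92 − $161.98 = $1,243.94
State tax withheld: $1,243.94 × 0.042 = $52.25
SDI: $1,405.92 × 0.0149 = $20.95
Parking deduction: $130.94
Total deductions = $51.99 + $109.99 + $52.25 + $20.95 + $130.94 = $366.12
Net pay = $1,405.92 − $366.12 = $1,039.80

$1,039.80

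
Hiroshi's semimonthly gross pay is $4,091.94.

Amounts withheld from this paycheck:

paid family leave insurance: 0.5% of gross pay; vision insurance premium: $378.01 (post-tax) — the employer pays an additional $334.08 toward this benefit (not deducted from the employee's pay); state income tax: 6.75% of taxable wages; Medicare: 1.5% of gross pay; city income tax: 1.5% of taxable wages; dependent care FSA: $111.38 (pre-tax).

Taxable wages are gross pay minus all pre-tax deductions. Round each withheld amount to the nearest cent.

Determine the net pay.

Dependent care FSA: $111.38
Taxable wages = $4,091.94 − $111.38 = $3,980.56
State income tax: $3,980.56 × 0.0675 = $268.69
City income tax: $3,980.56 × 0.015 = $59.71
Medicare: $4,091.94 × 0.015 = $61.38
Paid family leave insurance: $4,091.94 × 0.005 = $20.46
Vision insurance premium: $378.01
(Employer's $334.08 toward vision insurance premium is not withheld from the employee.)
Total deductions = $111.38 + $268.69 + $59.71 + $61.38 + $20.46 + $378.01 = $899.63
Net pay = $4,091.94 − $899.63 = $3,192.31

$3,192.31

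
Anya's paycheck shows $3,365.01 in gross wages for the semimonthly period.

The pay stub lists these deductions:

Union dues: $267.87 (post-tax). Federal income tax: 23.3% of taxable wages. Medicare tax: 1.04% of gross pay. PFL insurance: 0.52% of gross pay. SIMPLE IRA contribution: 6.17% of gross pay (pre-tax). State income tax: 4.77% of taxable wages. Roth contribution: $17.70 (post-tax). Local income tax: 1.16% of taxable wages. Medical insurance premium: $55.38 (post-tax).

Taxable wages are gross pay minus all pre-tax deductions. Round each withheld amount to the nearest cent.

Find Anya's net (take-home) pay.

SIMPLE IRA contribution: $3,365.01 × 0.0617 = $207.62
Taxable wages = $3,365.01 − $207.62 = $3,157.39
Local income tax: $3,157.39 × 0.0116 = $36.63
Federal income tax: $3,157.39 × 0.233 = $735.67
State income tax: $3,157.39 × 0.0477 = $150.61
Medicare tax: $3,365.01 × 0.0104 = $35.00
PFL insurance: $3,365.01 × 0.0052 = $17.50
Union dues: $267.87
Medical insurance premium: $55.38
Roth contribution: $17.70
Total deductions = $207.62 + $36.63 + $735.67 + $150.61 + $35.00 + $17.50 + $267.87 + $55.38 + $17.70 = $1,523.98
Net pay = $3,365.01 − $1,523.98 = $1,841.03

$1,841.03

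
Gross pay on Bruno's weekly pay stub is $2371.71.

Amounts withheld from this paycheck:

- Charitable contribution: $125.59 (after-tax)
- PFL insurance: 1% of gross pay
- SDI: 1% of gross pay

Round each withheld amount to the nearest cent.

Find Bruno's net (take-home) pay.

$2198.68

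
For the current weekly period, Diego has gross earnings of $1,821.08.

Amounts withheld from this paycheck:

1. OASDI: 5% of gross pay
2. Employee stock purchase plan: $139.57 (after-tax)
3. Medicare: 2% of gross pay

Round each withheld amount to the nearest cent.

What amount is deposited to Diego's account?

OASDI: $1,821.08 × 0.05 = $91.05
Medicare: $1,821.08 × 0.02 = $36.42
Employee stock purchase plan: $139.57
Total deductions = $91.05 + $36.42 + $139.57 = $267.04
Net pay = $1,821.08 − $267.04 = $1,554.04

$1,554.04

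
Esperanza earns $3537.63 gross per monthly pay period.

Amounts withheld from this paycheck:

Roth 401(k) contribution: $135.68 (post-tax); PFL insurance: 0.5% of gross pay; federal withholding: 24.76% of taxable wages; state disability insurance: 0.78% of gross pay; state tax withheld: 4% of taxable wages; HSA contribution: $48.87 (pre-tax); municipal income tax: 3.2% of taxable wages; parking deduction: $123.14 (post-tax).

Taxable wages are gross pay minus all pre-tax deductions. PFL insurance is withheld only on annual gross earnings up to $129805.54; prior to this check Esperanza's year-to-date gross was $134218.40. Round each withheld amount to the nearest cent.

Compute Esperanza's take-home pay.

$2087.34

HSA contribution: $48.87
Taxable wages = $3537.63 − $48.87 = $3488.76
Federal withholding: $3488.76 × 0.2476 = $863.82
State tax withheld: $3488.76 × 0.04 = $139.55
Municipal income tax: $3488.76 × 0.032 = $111.64
PFL insurance: annual cap $129805.54 already reached (YTD $134218.40), so $0.00
State disability insurance: $3537.63 × 0.0078 = $27.59
Parking deduction: $123.14
Roth 401(k) contribution: $135.68
Total deductions = $48.87 + $863.82 + $139.55 + $111.64 + $0.00 + $27.59 + $123.14 + $135.68 = $1450.29
Net pay = $3537.63 − $1450.29 = $2087.34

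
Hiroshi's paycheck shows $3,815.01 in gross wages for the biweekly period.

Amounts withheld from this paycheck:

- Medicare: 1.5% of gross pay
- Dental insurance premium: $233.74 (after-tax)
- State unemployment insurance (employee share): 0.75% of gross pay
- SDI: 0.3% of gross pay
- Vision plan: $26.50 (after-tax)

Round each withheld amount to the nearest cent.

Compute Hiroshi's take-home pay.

SDI: $3,815.01 × 0.003 = $11.45
State unemployment insurance (employee share): $3,815.01 × 0.0075 = $28.61
Medicare: $3,815.01 × 0.015 = $57.23
Dental insurance premium: $233.74
Vision plan: $26.50
Total deductions = $11.45 + $28.61 + $57.23 + $233.74 + $26.50 = $357.53
Net pay = $3,815.01 − $357.53 = $3,457.48

$3,457.48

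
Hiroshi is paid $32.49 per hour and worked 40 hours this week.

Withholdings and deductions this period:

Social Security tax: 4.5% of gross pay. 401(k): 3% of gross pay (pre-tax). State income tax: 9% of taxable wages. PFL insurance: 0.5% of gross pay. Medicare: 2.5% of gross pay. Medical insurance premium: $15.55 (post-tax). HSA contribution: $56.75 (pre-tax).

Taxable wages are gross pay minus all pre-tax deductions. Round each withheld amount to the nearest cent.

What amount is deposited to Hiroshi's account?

Gross pay: 40 × $32.49 = $1,299.60
401(k): $1,299.60 × 0.03 = $38.99
HSA contribution: $56.75
Pre-tax total = $38.99 + $56.75 = $95.74
Taxable wages = $1,299.60 − $95.74 = $1,203.86
State income tax: $1,203.86 × 0.09 = $108.35
PFL insurance: $1,299.60 × 0.005 = $6.50
Social Security tax: $1,299.60 × 0.045 = $58.48
Medicare: $1,299.60 × 0.025 = $32.49
Medical insurance premium: $15.55
Total deductions = $38.99 + $56.75 + $108.35 + $6.50 + $58.48 + $32.49 + $15.55 = $317.11
Net pay = $1,299.60 − $317.11 = $982.49

$982.49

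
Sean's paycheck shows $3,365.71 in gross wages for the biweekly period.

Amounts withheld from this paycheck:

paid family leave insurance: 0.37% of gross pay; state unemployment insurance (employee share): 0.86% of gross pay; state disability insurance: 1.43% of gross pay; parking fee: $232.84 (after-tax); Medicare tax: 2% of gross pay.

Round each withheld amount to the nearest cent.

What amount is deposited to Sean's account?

State unemployment insurance (employee share): $3,365.71 × 0.0086 = $28.95
Medicare tax: $3,365.71 × 0.02 = $67.31
State disability insurance: $3,365.71 × 0.0143 = $48.13
Paid family leave insurance: $3,365.71 × 0.0037 = $12.45
Parking fee: $232.84
Total deductions = $28.95 + $67.31 + $48.13 + $12.45 + $232.84 = $389.68
Net pay = $3,365.71 − $389.68 = $2,976.03

$2,976.03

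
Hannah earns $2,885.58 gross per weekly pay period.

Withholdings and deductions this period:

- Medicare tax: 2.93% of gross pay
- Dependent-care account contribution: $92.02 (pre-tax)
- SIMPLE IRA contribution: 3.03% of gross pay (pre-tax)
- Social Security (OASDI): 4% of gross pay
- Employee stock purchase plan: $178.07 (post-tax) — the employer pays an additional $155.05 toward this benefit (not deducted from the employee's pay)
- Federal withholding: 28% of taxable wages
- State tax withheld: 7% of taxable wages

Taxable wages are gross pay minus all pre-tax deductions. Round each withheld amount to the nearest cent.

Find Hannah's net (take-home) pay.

SIMPLE IRA contribution: $2,885.58 × 0.0303 = $87.43
Dependent-care account contribution: $92.02
Pre-tax total = $87.43 + $92.02 = $179.45
Taxable wages = $2,885.58 − $179.45 = $2,706.13
State tax withheld: $2,706.13 × 0.07 = $189.43
Federal withholding: $2,706.13 × 0.28 = $757.72
Medicare tax: $2,885.58 × 0.0293 = $84.55
Social Security (OASDI): $2,885.58 × 0.04 = $115.42
Employee stock purchase plan: $178.07
(Employer's $155.05 toward employee stock purchase plan is not withheld from the employee.)
Total deductions = $87.43 + $92.02 + $189.43 + $757.72 + $84.55 + $115.42 + $178.07 = $1,504.64
Net pay = $2,885.58 − $1,504.64 = $1,380.94

$1,380.94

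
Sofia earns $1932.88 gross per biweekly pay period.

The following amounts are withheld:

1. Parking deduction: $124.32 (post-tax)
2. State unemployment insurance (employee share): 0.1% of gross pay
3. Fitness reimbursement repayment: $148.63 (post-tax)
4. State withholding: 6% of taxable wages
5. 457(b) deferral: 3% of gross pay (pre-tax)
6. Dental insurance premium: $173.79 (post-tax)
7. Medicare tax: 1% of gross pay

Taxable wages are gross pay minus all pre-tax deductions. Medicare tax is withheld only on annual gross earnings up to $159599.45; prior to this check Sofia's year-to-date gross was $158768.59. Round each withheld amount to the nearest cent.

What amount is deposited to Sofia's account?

457(b) deferral: $1932.88 × 0.03 = $57.99
Taxable wages = $1932.88 − $57.99 = $1874.89
State withholding: $1874.89 × 0.06 = $112.49
State unemployment insurance (employee share): $1932.88 × 0.001 = $1.93
Medicare tax: only $159599.45 − $158768.59 = $830.86 of this check is subject → $830.86 × 0.01 = $8.31
Fitness reimbursement repayment: $148.63
Parking deduction: $124.32
Dental insurance premium: $173.79
Total deductions = $57.99 + $112.49 + $1.93 + $8.31 + $148.63 + $124.32 + $173.79 = $627.46
Net pay = $1932.88 − $627.46 = $1305.42

$1305.42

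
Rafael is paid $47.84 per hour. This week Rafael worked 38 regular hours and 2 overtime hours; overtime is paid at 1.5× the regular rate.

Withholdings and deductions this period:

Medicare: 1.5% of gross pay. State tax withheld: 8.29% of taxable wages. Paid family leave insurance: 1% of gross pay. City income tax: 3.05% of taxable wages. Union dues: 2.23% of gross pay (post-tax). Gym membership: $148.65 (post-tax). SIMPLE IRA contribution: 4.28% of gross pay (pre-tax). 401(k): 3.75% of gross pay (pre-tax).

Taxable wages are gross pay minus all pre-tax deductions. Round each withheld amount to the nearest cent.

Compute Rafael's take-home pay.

Regular pay: 38 × $47.84 = $1,817.92
Overtime pay: 2 × $47.84 × 1.5 = $143.52
Gross pay = $1,817.92 + $143.52 = $1,961.44
SIMPLE IRA contribution: $1,961.44 × 0.0428 = $83.95
401(k): $1,961.44 × 0.0375 = $73.55
Pre-tax total = $83.95 + $73.55 = $157.50
Taxable wages = $1,961.44 − $157.50 = $1,803.94
City income tax: $1,803.94 × 0.0305 = $55.02
State tax withheld: $1,803.94 × 0.0829 = $149.55
Medicare: $1,961.44 × 0.015 = $29.42
Paid family leave insurance: $1,961.44 × 0.01 = $19.61
Gym membership: $148.65
Union dues: $1,961.44 × 0.0223 = $43.74
Total deductions = $83.95 + $73.55 + $55.02 + $149.55 + $29.42 + $19.61 + $148.65 + $43.74 = $603.49
Net pay = $1,961.44 − $603.49 = $1,357.95

$1,357.95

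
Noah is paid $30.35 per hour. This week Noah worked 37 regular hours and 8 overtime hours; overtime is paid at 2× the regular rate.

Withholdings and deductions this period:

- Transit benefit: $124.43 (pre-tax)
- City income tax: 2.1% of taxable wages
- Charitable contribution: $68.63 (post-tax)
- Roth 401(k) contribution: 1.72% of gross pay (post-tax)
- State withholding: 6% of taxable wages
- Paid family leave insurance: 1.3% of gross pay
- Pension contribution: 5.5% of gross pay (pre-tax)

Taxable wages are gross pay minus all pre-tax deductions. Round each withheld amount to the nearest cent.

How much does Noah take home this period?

Regular pay: 37 × $30.35 = $1,122.95
Overtime pay: 8 × $30.35 × 2 = $485.60
Gross pay = $1,122.95 + $485.60 = $1,608.55
Pension contribution: $1,608.55 × 0.055 = $88.47
Transit benefit: $124.43
Pre-tax total = $88.47 + $124.43 = $212.90
Taxable wages = $1,608.55 − $212.90 = $1,395.65
State withholding: $1,395.65 × 0.06 = $83.74
City income tax: $1,395.65 × 0.021 = $29.31
Paid family leave insurance: $1,608.55 × 0.013 = $20.91
Roth 401(k) contribution: $1,608.55 × 0.0172 = $27.67
Charitable contribution: $68.63
Total deductions = $88.47 + $124.43 + $83.74 + $29.31 + $20.91 + $27.67 + $68.63 = $443.16
Net pay = $1,608.55 − $443.16 = $1,165.39

$1,165.39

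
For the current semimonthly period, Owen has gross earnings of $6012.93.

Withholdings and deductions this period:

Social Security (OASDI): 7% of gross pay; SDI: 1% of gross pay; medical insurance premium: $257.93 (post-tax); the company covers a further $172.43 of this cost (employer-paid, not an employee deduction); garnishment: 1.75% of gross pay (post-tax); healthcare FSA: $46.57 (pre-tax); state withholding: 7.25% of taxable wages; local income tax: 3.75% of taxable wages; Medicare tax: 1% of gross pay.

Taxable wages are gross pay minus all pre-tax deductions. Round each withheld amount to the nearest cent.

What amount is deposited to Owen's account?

Healthcare FSA: $46.57
Taxable wages = $6012.93 − $46.57 = $5966.36
State withholding: $5966.36 × 0.0725 = $432.56
Local income tax: $5966.36 × 0.0375 = $223.74
Social Security (OASDI): $6012.93 × 0.07 = $420.91
Medicare tax: $6012.93 × 0.01 = $60.13
SDI: $6012.93 × 0.01 = $60.13
Garnishment: $6012.93 × 0.0175 = $105.23
Medical insurance premium: $257.93
(Employer's $172.43 toward medical insurance premium is not withheld from the employee.)
Total deductions = $46.57 + $432.56 + $223.74 + $420.91 + $60.13 + $60.13 + $105.23 + $257.93 = $1607.20
Net pay = $6012.93 − $1607.20 = $4405.73

$4405.73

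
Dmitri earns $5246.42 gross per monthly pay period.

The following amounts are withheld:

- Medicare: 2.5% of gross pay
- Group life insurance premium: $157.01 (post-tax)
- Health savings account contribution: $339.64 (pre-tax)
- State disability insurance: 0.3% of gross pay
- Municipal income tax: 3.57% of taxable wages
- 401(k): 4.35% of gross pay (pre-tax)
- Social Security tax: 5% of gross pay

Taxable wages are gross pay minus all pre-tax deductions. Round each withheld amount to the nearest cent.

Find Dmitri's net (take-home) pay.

$3945.31

401(k): $5246.42 × 0.0435 = $228.22
Health savings account contribution: $339.64
Pre-tax total = $228.22 + $339.64 = $567.86
Taxable wages = $5246.42 − $567.86 = $4678.56
Municipal income tax: $4678.56 × 0.0357 = $167.02
State disability insurance: $5246.42 × 0.003 = $15.74
Social Security tax: $5246.42 × 0.05 = $262.32
Medicare: $5246.42 × 0.025 = $131.16
Group life insurance premium: $157.01
Total deductions = $228.22 + $339.64 + $167.02 + $15.74 + $262.32 + $131.16 + $157.01 = $1301.11
Net pay = $5246.42 − $1301.11 = $3945.31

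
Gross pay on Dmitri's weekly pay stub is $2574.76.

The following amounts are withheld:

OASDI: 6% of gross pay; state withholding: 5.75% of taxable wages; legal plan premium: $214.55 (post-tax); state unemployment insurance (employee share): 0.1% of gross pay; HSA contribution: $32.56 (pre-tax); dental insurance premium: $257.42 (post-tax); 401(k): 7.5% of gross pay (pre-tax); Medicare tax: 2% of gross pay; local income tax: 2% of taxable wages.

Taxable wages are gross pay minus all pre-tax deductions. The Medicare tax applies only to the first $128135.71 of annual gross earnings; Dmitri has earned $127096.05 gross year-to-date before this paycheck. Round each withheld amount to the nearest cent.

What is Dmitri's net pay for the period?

$1517.22

HSA contribution: $32.56
401(k): $2574.76 × 0.075 = $193.11
Pre-tax total = $32.56 + $193.11 = $225.67
Taxable wages = $2574.76 − $225.67 = $2349.09
State withholding: $2349.09 × 0.0575 = $135.07
Local income tax: $2349.09 × 0.02 = $46.98
State unemployment insurance (employee share): $2574.76 × 0.001 = $2.57
Medicare tax: only $128135.71 − $127096.05 = $1039.66 of this check is subject → $1039.66 × 0.02 = $20.79
OASDI: $2574.76 × 0.06 = $154.49
Legal plan premium: $214.55
Dental insurance premium: $257.42
Total deductions = $32.56 + $193.11 + $135.07 + $46.98 + $2.57 + $20.79 + $154.49 + $214.55 + $257.42 = $1057.54
Net pay = $2574.76 − $1057.54 = $1517.22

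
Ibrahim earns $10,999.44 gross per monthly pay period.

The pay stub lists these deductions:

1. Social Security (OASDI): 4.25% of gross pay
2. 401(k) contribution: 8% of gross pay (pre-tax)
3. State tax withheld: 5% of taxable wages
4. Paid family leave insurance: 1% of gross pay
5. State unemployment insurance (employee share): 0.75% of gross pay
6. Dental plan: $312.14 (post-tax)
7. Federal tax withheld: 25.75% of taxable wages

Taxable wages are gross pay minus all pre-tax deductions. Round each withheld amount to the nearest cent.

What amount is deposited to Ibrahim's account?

401(k) contribution: $10,999.44 × 0.08 = $879.96
Taxable wages = $10,999.44 − $879.96 = $10,119.48
Federal tax withheld: $10,119.48 × 0.2575 = $2,605.77
State tax withheld: $10,119.48 × 0.05 = $505.97
State unemployment insurance (employee share): $10,999.44 × 0.0075 = $82.50
Social Security (OASDI): $10,999.44 × 0.0425 = $467.48
Paid family leave insurance: $10,999.44 × 0.01 = $109.99
Dental plan: $312.14
Total deductions = $879.96 + $2,605.77 + $505.97 + $82.50 + $467.48 + $109.99 + $312.14 = $4,963.81
Net pay = $10,999.44 − $4,963.81 = $6,035.63

$6,035.63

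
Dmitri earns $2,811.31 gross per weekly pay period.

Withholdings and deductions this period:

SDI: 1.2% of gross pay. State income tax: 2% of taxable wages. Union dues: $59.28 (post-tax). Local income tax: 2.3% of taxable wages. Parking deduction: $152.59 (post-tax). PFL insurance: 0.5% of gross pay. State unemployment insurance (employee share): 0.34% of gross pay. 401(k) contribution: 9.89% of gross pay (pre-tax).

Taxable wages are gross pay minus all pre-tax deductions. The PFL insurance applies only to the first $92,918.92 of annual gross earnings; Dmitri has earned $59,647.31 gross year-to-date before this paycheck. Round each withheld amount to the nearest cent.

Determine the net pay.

$2,155.10

401(k) contribution: $2,811.31 × 0.0989 = $278.04
Taxable wages = $2,811.31 − $278.04 = $2,533.27
State income tax: $2,533.27 × 0.02 = $50.67
Local income tax: $2,533.27 × 0.023 = $58.27
PFL insurance: cap not yet reached, full $2,811.31 is subject → $2,811.31 × 0.005 = $14.06
SDI: $2,811.31 × 0.012 = $33.74
State unemployment insurance (employee share): $2,811.31 × 0.0034 = $9.56
Parking deduction: $152.59
Union dues: $59.28
Total deductions = $278.04 + $50.67 + $58.27 + $14.06 + $33.74 + $9.56 + $152.59 + $59.28 = $656.21
Net pay = $2,811.31 − $656.21 = $2,155.10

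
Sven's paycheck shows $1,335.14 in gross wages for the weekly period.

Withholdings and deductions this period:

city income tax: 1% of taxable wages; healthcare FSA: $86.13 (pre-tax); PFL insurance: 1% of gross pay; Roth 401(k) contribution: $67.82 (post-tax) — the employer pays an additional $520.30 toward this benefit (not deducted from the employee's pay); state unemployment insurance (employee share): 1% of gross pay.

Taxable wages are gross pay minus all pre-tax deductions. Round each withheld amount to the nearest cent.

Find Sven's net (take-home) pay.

$1,142.00

Healthcare FSA: $86.13
Taxable wages = $1,335.14 − $86.13 = $1,249.01
City income tax: $1,249.01 × 0.01 = $12.49
PFL insurance: $1,335.14 × 0.01 = $13.35
State unemployment insurance (employee share): $1,335.14 × 0.01 = $13.35
Roth 401(k) contribution: $67.82
(Employer's $520.30 toward Roth 401(k) contribution is not withheld from the employee.)
Total deductions = $86.13 + $12.49 + $13.35 + $13.35 + $67.82 = $193.14
Net pay = $1,335.14 − $193.14 = $1,142.00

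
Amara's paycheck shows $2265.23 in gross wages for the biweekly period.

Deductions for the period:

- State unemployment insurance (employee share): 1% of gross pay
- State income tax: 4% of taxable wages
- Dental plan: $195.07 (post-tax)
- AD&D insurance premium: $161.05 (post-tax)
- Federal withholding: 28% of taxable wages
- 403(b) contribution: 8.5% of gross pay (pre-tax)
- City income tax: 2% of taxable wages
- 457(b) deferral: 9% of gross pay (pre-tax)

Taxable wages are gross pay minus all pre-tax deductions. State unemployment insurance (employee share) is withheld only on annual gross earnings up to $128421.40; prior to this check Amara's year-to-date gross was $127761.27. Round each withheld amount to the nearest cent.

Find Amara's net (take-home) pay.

$870.70

457(b) deferral: $2265.23 × 0.09 = $203.87
403(b) contribution: $2265.23 × 0.085 = $192.54
Pre-tax total = $203.87 + $192.54 = $396.41
Taxable wages = $2265.23 − $396.41 = $1868.82
Federal withholding: $1868.82 × 0.28 = $523.27
City income tax: $1868.82 × 0.02 = $37.38
State income tax: $1868.82 × 0.04 = $74.75
State unemployment insurance (employee share): only $128421.40 − $127761.27 = $660.13 of this check is subject → $660.13 × 0.01 = $6.60
Dental plan: $195.07
AD&D insurance premium: $161.05
Total deductions = $203.87 + $192.54 + $523.27 + $37.38 + $74.75 + $6.60 + $195.07 + $161.05 = $1394.53
Net pay = $2265.23 − $1394.53 = $870.70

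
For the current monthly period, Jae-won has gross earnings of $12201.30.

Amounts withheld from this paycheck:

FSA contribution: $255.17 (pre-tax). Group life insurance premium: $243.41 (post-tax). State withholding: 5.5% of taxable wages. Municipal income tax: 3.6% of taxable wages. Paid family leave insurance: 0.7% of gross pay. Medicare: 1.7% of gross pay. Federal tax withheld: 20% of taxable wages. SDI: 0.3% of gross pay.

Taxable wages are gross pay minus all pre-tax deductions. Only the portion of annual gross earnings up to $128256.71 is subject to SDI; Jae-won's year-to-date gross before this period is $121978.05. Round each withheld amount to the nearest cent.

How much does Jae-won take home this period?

$7914.72

FSA contribution: $255.17
Taxable wages = $12201.30 − $255.17 = $11946.13
Municipal income tax: $11946.13 × 0.036 = $430.06
State withholding: $11946.13 × 0.055 = $657.04
Federal tax withheld: $11946.13 × 0.2 = $2389.23
Paid family leave insurance: $12201.30 × 0.007 = $85.41
SDI: only $128256.71 − $121978.05 = $6278.66 of this check is subject → $6278.66 × 0.003 = $18.84
Medicare: $12201.30 × 0.017 = $207.42
Group life insurance premium: $243.41
Total deductions = $255.17 + $430.06 + $657.04 + $2389.23 + $85.41 + $18.84 + $207.42 + $243.41 = $4286.58
Net pay = $12201.30 − $4286.58 = $7914.72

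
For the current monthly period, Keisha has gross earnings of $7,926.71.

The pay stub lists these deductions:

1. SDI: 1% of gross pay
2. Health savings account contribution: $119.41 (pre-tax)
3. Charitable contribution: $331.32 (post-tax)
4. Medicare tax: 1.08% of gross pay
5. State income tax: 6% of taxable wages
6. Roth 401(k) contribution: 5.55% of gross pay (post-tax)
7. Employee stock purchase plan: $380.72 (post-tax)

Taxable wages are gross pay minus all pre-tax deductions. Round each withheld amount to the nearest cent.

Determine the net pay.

Health savings account contribution: $119.41
Taxable wages = $7,926.71 − $119.41 = $7,807.30
State income tax: $7,807.30 × 0.06 = $468.44
Medicare tax: $7,926.71 × 0.0108 = $85.61
SDI: $7,926.71 × 0.01 = $79.27
Charitable contribution: $331.32
Employee stock purchase plan: $380.72
Roth 401(k) contribution: $7,926.71 × 0.0555 = $439.93
Total deductions = $119.41 + $468.44 + $85.61 + $79.27 + $331.32 + $380.72 + $439.93 = $1,904.70
Net pay = $7,926.71 − $1,904.70 = $6,022.01

$6,022.01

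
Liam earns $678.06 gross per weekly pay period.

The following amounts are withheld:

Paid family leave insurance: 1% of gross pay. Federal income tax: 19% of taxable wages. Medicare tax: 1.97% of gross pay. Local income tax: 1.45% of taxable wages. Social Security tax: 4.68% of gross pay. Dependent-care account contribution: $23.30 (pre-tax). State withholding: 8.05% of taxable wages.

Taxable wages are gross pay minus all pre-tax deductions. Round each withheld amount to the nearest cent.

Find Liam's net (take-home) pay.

$416.29

Dependent-care account contribution: $23.30
Taxable wages = $678.06 − $23.30 = $654.76
State withholding: $654.76 × 0.0805 = $52.71
Local income tax: $654.76 × 0.0145 = $9.49
Federal income tax: $654.76 × 0.19 = $124.40
Paid family leave insurance: $678.06 × 0.01 = $6.78
Social Security tax: $678.06 × 0.0468 = $31.73
Medicare tax: $678.06 × 0.0197 = $13.36
Total deductions = $23.30 + $52.71 + $9.49 + $124.40 + $6.78 + $31.73 + $13.36 = $261.77
Net pay = $678.06 − $261.77 = $416.29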